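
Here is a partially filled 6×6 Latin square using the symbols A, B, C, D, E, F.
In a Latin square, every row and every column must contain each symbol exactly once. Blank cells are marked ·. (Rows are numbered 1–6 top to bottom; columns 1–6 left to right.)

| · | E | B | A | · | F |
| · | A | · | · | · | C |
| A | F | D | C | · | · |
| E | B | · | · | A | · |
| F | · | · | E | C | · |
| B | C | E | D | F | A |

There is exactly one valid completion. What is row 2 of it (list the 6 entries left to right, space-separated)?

Row 2, column 1: row 2 has {A, C} and column 1 has {A, B, E, F}, leaving only D.
Row 2, column 3: row 2 has {A, C, D} and column 3 has {B, D, E}, leaving only F.
Row 2, column 4: row 2 has {A, C, D, F} and column 4 has {A, C, D, E}, leaving only B.
Row 2, column 5: row 2 has {A, B, C, D, F} and column 5 has {A, C, F}, leaving only E.
So row 2 reads: D A F B E C.

D A F B E C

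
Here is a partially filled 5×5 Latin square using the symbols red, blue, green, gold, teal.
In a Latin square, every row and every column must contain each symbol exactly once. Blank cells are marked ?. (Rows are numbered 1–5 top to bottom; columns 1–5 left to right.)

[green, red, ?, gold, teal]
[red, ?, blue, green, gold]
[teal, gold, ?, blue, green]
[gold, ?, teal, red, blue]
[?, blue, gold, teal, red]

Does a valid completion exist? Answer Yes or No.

Row 1, column 3: row 1 together with column 3 already contain {red, blue, green, gold, teal} — every symbol — so nothing can go there. The grid has no valid completion.

No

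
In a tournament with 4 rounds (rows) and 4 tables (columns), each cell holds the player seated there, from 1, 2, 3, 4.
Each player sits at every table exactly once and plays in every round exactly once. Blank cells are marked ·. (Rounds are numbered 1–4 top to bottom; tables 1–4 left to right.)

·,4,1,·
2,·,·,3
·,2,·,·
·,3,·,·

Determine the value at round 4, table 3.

2

Round 1, table 1: round 1 has {1, 4} and table 1 has {2}, leaving only 3.
Round 1, table 4: round 1 has {1, 3, 4} and table 4 has {3}, leaving only 2.
Round 2, table 2: round 2 has {2, 3} and table 2 has {2, 3, 4}, leaving only 1.
Round 2, table 3: round 2 has {1, 2, 3} and table 3 has {1}, leaving only 4.
Round 4 already has {3} and table 3 already has {1, 4}, so round 4, table 3 must be 2.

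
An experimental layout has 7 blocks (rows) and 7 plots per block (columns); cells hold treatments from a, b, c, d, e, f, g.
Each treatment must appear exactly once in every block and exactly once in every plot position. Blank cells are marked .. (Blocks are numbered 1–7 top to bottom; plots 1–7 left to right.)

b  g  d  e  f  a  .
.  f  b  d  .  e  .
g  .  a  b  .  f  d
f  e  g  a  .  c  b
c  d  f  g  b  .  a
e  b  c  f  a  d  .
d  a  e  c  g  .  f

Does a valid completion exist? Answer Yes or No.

Block 5, plot 6: block 5 together with plot 6 already contain {a, b, c, d, e, f, g} — every symbol — so nothing can go there. The grid has no valid completion.

No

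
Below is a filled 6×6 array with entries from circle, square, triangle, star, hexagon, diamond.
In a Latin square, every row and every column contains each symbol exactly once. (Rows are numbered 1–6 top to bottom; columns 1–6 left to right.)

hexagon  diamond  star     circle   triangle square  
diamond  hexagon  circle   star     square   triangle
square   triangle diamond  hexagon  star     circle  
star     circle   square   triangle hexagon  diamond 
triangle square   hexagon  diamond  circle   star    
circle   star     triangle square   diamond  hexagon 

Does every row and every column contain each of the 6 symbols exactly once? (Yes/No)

Each row is a permutation of the 6 symbols, and so is each column.

Yes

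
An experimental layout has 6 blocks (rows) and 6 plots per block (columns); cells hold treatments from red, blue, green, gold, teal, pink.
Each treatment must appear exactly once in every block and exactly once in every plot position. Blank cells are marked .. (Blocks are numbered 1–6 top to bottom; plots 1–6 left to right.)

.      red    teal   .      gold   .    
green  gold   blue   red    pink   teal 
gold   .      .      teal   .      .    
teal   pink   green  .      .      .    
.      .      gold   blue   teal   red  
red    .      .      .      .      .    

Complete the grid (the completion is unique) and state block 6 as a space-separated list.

red teal pink green blue gold

Block 6, plot 3: block 6 has {red} and plot 3 has {blue, green, gold, teal}, leaving only pink.
Block 3, plot 3: block 3 has {gold, teal} and plot 3 has {blue, green, gold, teal, pink}, leaving only red.
Block 4, plot 4: block 4 has {green, teal, pink} and plot 4 has {red, blue, teal}, leaving only gold.
Block 6, plot 4: block 6 has {red, pink} and plot 4 has {red, blue, gold, teal}, leaving only green.
Block 6, plot 5: block 6 has {red, green, pink} and plot 5 has {gold, teal, pink}, leaving only blue.
Block 6, plot 2: block 6 has {red, blue, green, pink} and plot 2 has {red, gold, pink}, leaving only teal.
Block 6, plot 6: block 6 has {red, blue, green, teal, pink} and plot 6 has {red, teal}, leaving only gold.
So block 6 reads: red teal pink green blue gold.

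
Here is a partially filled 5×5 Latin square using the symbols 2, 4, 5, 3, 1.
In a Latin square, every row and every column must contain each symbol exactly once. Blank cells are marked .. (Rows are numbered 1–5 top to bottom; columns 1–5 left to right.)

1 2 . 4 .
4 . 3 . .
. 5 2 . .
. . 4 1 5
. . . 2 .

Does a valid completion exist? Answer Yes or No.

Row 1, column 3: row 1 has {2, 4, 1} and column 3 has {2, 4, 3}, so it must be 5.
Row 1, column 5: row 1 has {2, 4, 5, 1} and column 5 has {5}, so it must be 3.
Row 2, column 2: row 2 has {4, 3} and column 2 has {2, 5}, so it must be 1.
Row 2, column 4: row 2 has {4, 3, 1} and column 4 has {2, 4, 1}, so it must be 5.
Row 2, column 5: row 2 has {4, 5, 3, 1} and column 5 has {5, 3}, so it must be 2.
Row 3, column 1: row 3 has {2, 5} and column 1 has {4, 1}, so it must be 3.
Now row 3, column 4: row 3 together with column 4 already contain {2, 4, 5, 3, 1} — every symbol — so nothing can go there. The grid has no valid completion.

No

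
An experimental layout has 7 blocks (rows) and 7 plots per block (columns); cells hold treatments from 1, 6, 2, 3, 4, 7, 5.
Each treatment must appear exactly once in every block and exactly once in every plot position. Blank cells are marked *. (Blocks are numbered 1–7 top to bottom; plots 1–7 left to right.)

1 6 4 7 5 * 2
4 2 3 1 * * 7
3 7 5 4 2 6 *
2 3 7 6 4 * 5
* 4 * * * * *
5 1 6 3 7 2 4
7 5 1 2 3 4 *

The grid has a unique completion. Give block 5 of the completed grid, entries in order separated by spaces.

6 4 2 5 1 7 3

Block 5, plot 1: block 5 has {4} and plot 1 has {1, 2, 3, 4, 7, 5}, leaving only 6.
Block 5, plot 3: block 5 has {6, 4} and plot 3 has {1, 6, 3, 4, 7, 5}, leaving only 2.
Block 5, plot 4: block 5 has {6, 2, 4} and plot 4 has {1, 6, 2, 3, 4, 7}, leaving only 5.
Block 5, plot 5: block 5 has {6, 2, 4, 5} and plot 5 has {2, 3, 4, 7, 5}, leaving only 1.
Block 5, plot 7: block 5 has {1, 6, 2, 4, 5} and plot 7 has {2, 4, 7, 5}, leaving only 3.
Block 5, plot 6: block 5 has {1, 6, 2, 3, 4, 5} and plot 6 has {6, 2, 4}, leaving only 7.
So block 5 reads: 6 4 2 5 1 7 3.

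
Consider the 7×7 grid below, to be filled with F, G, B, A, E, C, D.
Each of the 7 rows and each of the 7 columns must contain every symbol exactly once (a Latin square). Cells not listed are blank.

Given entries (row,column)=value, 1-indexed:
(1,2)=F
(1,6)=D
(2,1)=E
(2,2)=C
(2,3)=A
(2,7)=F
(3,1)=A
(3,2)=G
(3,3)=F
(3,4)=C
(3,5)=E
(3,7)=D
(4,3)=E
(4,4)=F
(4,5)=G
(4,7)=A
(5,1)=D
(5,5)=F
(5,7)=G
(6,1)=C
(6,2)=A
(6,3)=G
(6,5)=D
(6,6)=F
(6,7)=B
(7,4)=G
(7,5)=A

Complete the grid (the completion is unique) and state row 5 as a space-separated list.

D E C B F A G

Row 2, column 5: row 2 has {F, A, E, C} and column 5 has {F, G, A, E, D}, leaving only B.
Row 1, column 5: row 1 has {F, D} and column 5 has {F, G, B, A, E, D}, leaving only C.
Row 1, column 3: row 1 has {F, C, D} and column 3 has {F, G, A, E}, leaving only B.
Row 5, column 3: row 5 has {F, G, D} and column 3 has {F, G, B, A, E}, leaving only C.
Row 1, column 1: row 1 has {F, B, C, D} and column 1 has {A, E, C, D}, leaving only G.
Row 1, column 7: row 1 has {F, G, B, C, D} and column 7 has {F, G, B, A, D}, leaving only E.
Row 1, column 4: row 1 has {F, G, B, E, C, D} and column 4 has {F, G, C}, leaving only A.
Row 2, column 4: row 2 has {F, B, A, E, C} and column 4 has {F, G, A, C}, leaving only D.
Row 2, column 6: row 2 has {F, B, A, E, C, D} and column 6 has {F, D}, leaving only G.
Row 3, column 6: row 3 has {F, G, A, E, C, D} and column 6 has {F, G, D}, leaving only B.
Row 4, column 1: row 4 has {F, G, A, E} and column 1 has {G, A, E, C, D}, leaving only B.
Row 4, column 2: row 4 has {F, G, B, A, E} and column 2 has {F, G, A, C}, leaving only D.
Row 4, column 6: row 4 has {F, G, B, A, E, D} and column 6 has {F, G, B, D}, leaving only C.
Row 6, column 4: row 6 has {F, G, B, A, C, D} and column 4 has {F, G, A, C, D}, leaving only E.
Row 5, column 4: row 5 has {F, G, C, D} and column 4 has {F, G, A, E, C, D}, leaving only B.
Row 5, column 2: row 5 has {F, G, B, C, D} and column 2 has {F, G, A, C, D}, leaving only E.
Row 5, column 6: row 5 has {F, G, B, E, C, D} and column 6 has {F, G, B, C, D}, leaving only A.
So row 5 reads: D E C B F A G.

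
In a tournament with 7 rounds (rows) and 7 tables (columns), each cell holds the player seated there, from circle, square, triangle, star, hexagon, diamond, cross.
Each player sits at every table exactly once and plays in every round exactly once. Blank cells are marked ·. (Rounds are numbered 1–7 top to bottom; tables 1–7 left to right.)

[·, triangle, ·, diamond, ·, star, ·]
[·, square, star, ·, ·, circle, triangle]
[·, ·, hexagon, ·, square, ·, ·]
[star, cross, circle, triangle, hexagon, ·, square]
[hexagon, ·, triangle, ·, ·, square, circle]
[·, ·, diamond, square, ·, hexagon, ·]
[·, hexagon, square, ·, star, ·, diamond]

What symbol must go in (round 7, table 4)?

Round 1, table 3: round 1 has {triangle, star, diamond} and table 3 has {circle, square, triangle, star, hexagon, diamond}, leaving only cross.
Round 1, table 5: round 1 has {triangle, star, diamond, cross} and table 5 has {square, star, hexagon}, leaving only circle.
Round 1, table 1: round 1 has {circle, triangle, star, diamond, cross} and table 1 has {star, hexagon}, leaving only square.
Round 1, table 7: round 1 has {circle, square, triangle, star, diamond, cross} and table 7 has {circle, square, triangle, diamond}, leaving only hexagon.
Round 4, table 6: round 4 has {circle, square, triangle, star, hexagon, cross} and table 6 has {circle, square, star, hexagon}, leaving only diamond.
Round 7, table 4 is narrowed to {circle, cross}.
If it were cross, then round 7, table 6 would be left with no valid symbol.
So round 7, table 4 must be circle.

circle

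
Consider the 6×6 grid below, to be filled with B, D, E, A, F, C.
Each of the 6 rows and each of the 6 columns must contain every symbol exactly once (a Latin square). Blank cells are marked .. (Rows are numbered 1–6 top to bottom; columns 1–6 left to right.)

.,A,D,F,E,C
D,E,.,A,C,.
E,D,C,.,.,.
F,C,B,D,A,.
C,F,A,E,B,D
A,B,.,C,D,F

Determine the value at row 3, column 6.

Row 1, column 1: row 1 has {D, E, A, F, C} and column 1 has {D, E, A, F, C}, leaving only B.
Row 2, column 3: row 2 has {D, E, A, C} and column 3 has {B, D, A, C}, leaving only F.
Row 2, column 6: row 2 has {D, E, A, F, C} and column 6 has {D, F, C}, leaving only B.
Row 3 already has {D, E, C} and column 6 already has {B, D, F, C}, so row 3, column 6 must be A.

A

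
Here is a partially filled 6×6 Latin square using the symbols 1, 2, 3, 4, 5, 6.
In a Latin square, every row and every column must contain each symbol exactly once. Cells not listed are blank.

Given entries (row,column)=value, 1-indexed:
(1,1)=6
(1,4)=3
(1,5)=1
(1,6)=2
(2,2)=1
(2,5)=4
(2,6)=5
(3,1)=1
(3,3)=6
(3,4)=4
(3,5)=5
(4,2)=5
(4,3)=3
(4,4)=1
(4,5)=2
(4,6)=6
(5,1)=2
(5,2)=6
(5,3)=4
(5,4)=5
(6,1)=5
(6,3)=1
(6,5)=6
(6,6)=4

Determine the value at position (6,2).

Row 1, column 2: row 1 has {1, 2, 3, 6} and column 2 has {1, 5, 6}, leaving only 4.
Row 1, column 3: row 1 has {1, 2, 3, 4, 6} and column 3 has {1, 3, 4, 6}, leaving only 5.
Row 2, column 1: row 2 has {1, 4, 5} and column 1 has {1, 2, 5, 6}, leaving only 3.
Row 2, column 3: row 2 has {1, 3, 4, 5} and column 3 has {1, 3, 4, 5, 6}, leaving only 2.
Row 2, column 4: row 2 has {1, 2, 3, 4, 5} and column 4 has {1, 3, 4, 5}, leaving only 6.
Row 3, column 6: row 3 has {1, 4, 5, 6} and column 6 has {2, 4, 5, 6}, leaving only 3.
Row 3, column 2: row 3 has {1, 3, 4, 5, 6} and column 2 has {1, 4, 5, 6}, leaving only 2.
Row 6 already has {1, 4, 5, 6} and column 2 already has {1, 2, 4, 5, 6}, so row 6, column 2 must be 3.

3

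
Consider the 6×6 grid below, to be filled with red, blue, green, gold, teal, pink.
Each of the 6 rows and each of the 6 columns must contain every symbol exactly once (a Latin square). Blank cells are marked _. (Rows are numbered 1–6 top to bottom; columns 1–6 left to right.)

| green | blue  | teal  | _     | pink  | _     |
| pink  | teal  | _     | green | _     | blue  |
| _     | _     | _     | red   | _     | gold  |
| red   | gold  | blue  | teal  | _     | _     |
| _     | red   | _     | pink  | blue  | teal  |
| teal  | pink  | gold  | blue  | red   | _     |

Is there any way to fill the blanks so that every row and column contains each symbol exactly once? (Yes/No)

No row or column among the givens repeats a symbol, and propagating forced cells runs into no contradiction.
One valid completion exists (for instance, green blue teal gold pink red / pink teal red green gold blue / blue green pink red teal gold / red gold blue teal green pink / gold red green pink blue teal / teal pink gold blue red green).

Yes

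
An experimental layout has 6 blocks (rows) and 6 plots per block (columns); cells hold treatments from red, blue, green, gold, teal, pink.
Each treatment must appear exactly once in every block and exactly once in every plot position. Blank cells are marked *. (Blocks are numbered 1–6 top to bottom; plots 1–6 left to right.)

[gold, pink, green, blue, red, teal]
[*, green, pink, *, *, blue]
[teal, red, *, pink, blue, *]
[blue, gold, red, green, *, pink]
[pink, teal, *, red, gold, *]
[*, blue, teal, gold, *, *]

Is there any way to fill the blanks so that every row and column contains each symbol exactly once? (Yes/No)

Block 2, plot 1: block 2 has {blue, green, pink} and plot 1 has {blue, gold, teal, pink}, so it must be red.
Block 2, plot 4: block 2 has {red, blue, green, pink} and plot 4 has {red, blue, green, gold, pink}, so it must be teal.
Now block 2, plot 5: block 2 together with plot 5 already contain {red, blue, green, gold, teal, pink} — every symbol — so nothing can go there. The grid has no valid completion.

No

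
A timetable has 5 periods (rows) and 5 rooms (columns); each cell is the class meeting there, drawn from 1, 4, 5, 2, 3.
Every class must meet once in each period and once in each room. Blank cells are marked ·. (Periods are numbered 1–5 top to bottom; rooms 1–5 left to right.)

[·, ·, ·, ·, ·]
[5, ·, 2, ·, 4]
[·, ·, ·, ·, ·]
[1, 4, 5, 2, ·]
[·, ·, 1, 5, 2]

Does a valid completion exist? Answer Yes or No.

Yes

No period or room among the givens repeats a symbol, and propagating forced cells runs into no contradiction.
One valid completion exists (for instance, 3 2 4 1 5 / 5 1 2 3 4 / 2 5 3 4 1 / 1 4 5 2 3 / 4 3 1 5 2).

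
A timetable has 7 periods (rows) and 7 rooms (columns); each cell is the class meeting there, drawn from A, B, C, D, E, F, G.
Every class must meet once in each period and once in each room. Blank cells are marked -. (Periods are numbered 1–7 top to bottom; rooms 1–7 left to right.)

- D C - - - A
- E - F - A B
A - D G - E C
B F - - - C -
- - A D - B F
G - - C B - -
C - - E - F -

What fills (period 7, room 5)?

A

Period 1, room 4: period 1 has {A, C, D} and room 4 has {C, D, E, F, G}, leaving only B.
Period 1, room 6: period 1 has {A, B, C, D} and room 6 has {A, B, C, E, F}, leaving only G.
Period 2, room 1: period 2 has {A, B, E, F} and room 1 has {A, B, C, G}, leaving only D.
Period 2, room 3: period 2 has {A, B, D, E, F} and room 3 has {A, C, D}, leaving only G.
Period 2, room 5: period 2 has {A, B, D, E, F, G} and room 5 has {B}, leaving only C.
Period 3, room 2: period 3 has {A, C, D, E, G} and room 2 has {D, E, F}, leaving only B.
Period 3, room 5: period 3 has {A, B, C, D, E, G} and room 5 has {B, C}, leaving only F.
Period 1, room 5: period 1 has {A, B, C, D, G} and room 5 has {B, C, F}, leaving only E.
Period 1, room 1: period 1 has {A, B, C, D, E, G} and room 1 has {A, B, C, D, G}, leaving only F.
Period 4, room 3: period 4 has {B, C, F} and room 3 has {A, C, D, G}, leaving only E.
Period 4, room 4: period 4 has {B, C, E, F} and room 4 has {B, C, D, E, F, G}, leaving only A.
Period 5, room 1: period 5 has {A, B, D, F} and room 1 has {A, B, C, D, F, G}, leaving only E.
Period 5, room 5: period 5 has {A, B, D, E, F} and room 5 has {B, C, E, F}, leaving only G.
Period 4, room 5: period 4 has {A, B, C, E, F} and room 5 has {B, C, E, F, G}, leaving only D.
Period 7 already has {C, E, F} and room 5 already has {B, C, D, E, F, G}, so period 7, room 5 must be A.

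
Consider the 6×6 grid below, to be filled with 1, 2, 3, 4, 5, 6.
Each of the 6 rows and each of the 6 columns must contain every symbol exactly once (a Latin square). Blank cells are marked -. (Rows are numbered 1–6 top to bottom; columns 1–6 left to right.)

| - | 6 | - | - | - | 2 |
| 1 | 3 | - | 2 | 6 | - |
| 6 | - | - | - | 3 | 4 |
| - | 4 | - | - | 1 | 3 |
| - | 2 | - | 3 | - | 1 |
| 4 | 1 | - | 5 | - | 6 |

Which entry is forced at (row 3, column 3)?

2

Row 2, column 6: row 2 has {1, 2, 3, 6} and column 6 has {1, 2, 3, 4, 6}, leaving only 5.
Row 2, column 3: row 2 has {1, 2, 3, 5, 6} and column 3 has {}, leaving only 4.
Row 3, column 2: row 3 has {3, 4, 6} and column 2 has {1, 2, 3, 4, 6}, leaving only 5.
Row 3, column 4: row 3 has {3, 4, 5, 6} and column 4 has {2, 3, 5}, leaving only 1.
Row 3 already has {1, 3, 4, 5, 6} and column 3 already has {4}, so row 3, column 3 must be 2.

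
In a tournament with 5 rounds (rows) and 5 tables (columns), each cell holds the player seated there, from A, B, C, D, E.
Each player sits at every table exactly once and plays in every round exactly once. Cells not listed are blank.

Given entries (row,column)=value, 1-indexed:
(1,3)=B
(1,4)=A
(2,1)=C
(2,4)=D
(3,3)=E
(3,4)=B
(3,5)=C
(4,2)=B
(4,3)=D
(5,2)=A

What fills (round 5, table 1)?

B

Round 2, table 2: round 2 has {C, D} and table 2 has {A, B}, leaving only E.
Round 2, table 3: round 2 has {C, D, E} and table 3 has {B, D, E}, leaving only A.
Round 2, table 5: round 2 has {A, C, D, E} and table 5 has {C}, leaving only B.
Round 3, table 2: round 3 has {B, C, E} and table 2 has {A, B, E}, leaving only D.
Round 1, table 2: round 1 has {A, B} and table 2 has {A, B, D, E}, leaving only C.
Round 3, table 1: round 3 has {B, C, D, E} and table 1 has {C}, leaving only A.
Round 4, table 1: round 4 has {B, D} and table 1 has {A, C}, leaving only E.
Round 1, table 1: round 1 has {A, B, C} and table 1 has {A, C, E}, leaving only D.
Round 5 already has {A} and table 1 already has {A, C, D, E}, so round 5, table 1 must be B.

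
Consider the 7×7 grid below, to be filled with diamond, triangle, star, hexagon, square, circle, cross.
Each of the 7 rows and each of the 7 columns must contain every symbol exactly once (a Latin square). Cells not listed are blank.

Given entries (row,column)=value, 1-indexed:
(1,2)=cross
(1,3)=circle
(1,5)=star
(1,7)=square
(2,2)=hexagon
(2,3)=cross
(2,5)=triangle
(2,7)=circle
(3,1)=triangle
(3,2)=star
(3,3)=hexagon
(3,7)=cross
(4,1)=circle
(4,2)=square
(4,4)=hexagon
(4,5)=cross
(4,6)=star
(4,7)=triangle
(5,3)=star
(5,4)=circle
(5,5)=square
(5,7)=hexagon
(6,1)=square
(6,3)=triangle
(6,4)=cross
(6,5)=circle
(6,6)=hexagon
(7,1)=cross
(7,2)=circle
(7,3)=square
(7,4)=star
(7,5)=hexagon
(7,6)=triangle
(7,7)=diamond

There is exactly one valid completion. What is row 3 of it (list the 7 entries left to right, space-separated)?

triangle star hexagon square diamond circle cross

Row 3, column 5: row 3 has {triangle, star, hexagon, cross} and column 5 has {triangle, star, hexagon, square, circle, cross}, leaving only diamond.
Row 3, column 4: row 3 has {diamond, triangle, star, hexagon, cross} and column 4 has {star, hexagon, circle, cross}, leaving only square.
Row 3, column 6: row 3 has {diamond, triangle, star, hexagon, square, cross} and column 6 has {triangle, star, hexagon}, leaving only circle.
So row 3 reads: triangle star hexagon square diamond circle cross.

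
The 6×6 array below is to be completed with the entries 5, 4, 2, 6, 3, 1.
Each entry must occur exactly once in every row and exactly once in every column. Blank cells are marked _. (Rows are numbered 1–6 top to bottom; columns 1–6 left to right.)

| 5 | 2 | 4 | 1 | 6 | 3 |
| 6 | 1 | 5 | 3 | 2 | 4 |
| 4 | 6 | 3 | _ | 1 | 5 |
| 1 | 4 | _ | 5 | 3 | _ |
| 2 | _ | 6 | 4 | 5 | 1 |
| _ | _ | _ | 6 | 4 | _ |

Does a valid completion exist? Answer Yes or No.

Yes

No row or column among the givens repeats a symbol, and propagating forced cells runs into no contradiction.
One valid completion exists (for instance, 5 2 4 1 6 3 / 6 1 5 3 2 4 / 4 6 3 2 1 5 / 1 4 2 5 3 6 / 2 3 6 4 5 1 / 3 5 1 6 4 2).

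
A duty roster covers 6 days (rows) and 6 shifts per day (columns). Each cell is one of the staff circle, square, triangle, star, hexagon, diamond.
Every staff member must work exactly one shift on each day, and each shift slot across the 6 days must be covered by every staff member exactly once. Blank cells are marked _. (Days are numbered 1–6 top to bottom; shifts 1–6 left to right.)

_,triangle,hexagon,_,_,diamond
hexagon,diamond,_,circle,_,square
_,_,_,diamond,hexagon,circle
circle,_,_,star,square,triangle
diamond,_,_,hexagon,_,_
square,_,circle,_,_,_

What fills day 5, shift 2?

Day 1, shift 1: day 1 has {triangle, hexagon, diamond} and shift 1 has {circle, square, hexagon, diamond}, leaving only star.
Day 1, shift 4: day 1 has {triangle, star, hexagon, diamond} and shift 4 has {circle, star, hexagon, diamond}, leaving only square.
Day 1, shift 5: day 1 has {square, triangle, star, hexagon, diamond} and shift 5 has {square, hexagon}, leaving only circle.
Day 3, shift 1: day 3 has {circle, hexagon, diamond} and shift 1 has {circle, square, star, hexagon, diamond}, leaving only triangle.
Day 4, shift 2: day 4 has {circle, square, triangle, star} and shift 2 has {triangle, diamond}, leaving only hexagon.
Day 4, shift 3: day 4 has {circle, square, triangle, star, hexagon} and shift 3 has {circle, hexagon}, leaving only diamond.
Day 5, shift 6: day 5 has {hexagon, diamond} and shift 6 has {circle, square, triangle, diamond}, leaving only star.
Day 5, shift 5: day 5 has {star, hexagon, diamond} and shift 5 has {circle, square, hexagon}, leaving only triangle.
Day 2, shift 5: day 2 has {circle, square, hexagon, diamond} and shift 5 has {circle, square, triangle, hexagon}, leaving only star.
Day 2, shift 3: day 2 has {circle, square, star, hexagon, diamond} and shift 3 has {circle, hexagon, diamond}, leaving only triangle.
Day 5, shift 3: day 5 has {triangle, star, hexagon, diamond} and shift 3 has {circle, triangle, hexagon, diamond}, leaving only square.
Day 5 already has {square, triangle, star, hexagon, diamond} and shift 2 already has {triangle, hexagon, diamond}, so day 5, shift 2 must be circle.

circle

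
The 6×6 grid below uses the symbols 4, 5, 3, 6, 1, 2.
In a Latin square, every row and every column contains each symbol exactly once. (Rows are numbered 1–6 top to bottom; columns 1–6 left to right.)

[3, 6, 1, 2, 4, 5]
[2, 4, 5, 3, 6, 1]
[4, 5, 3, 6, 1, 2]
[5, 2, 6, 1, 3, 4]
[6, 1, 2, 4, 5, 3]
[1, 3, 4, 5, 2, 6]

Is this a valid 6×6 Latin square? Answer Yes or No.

Yes

Each row is a permutation of the 6 symbols, and so is each column.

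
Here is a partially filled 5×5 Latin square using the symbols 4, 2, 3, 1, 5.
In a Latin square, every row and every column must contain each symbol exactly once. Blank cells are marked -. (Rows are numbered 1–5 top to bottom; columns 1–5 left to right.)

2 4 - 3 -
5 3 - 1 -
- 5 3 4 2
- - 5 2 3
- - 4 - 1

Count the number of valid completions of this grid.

1

Row 1, column 3: eliminating its row and column leaves {1}.
Row 1, column 5: eliminating its row and column leaves {5}.
Row 2, column 3: eliminating its row and column leaves {2}.
Row 2, column 5: eliminating its row and column leaves {4}.
Row 3, column 1: eliminating its row and column leaves {1}.
Row 4, column 1: eliminating its row and column leaves {4, 1}.
Row 4, column 2: eliminating its row and column leaves {1}.
Row 5, column 1: eliminating its row and column leaves {3}.
Row 5, column 2: eliminating its row and column leaves {2}.
Row 5, column 4: eliminating its row and column leaves {5}.
Only one assignment across all blanks avoids any row or column repeat, giving 1 completion.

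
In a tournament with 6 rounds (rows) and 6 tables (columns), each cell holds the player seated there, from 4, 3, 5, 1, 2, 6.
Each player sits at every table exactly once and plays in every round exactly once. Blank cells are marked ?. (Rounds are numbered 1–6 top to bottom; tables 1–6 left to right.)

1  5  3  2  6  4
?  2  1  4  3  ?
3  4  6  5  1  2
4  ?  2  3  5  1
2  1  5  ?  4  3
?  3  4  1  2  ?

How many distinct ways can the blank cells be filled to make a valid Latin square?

2

Round 2, table 1: eliminating its round and table leaves {5, 6}.
Round 2, table 6: eliminating its round and table leaves {5, 6}.
Round 4, table 2: eliminating its round and table leaves {6}.
Round 5, table 4: eliminating its round and table leaves {6}.
Round 6, table 1: eliminating its round and table leaves {5, 6}.
Round 6, table 6: eliminating its round and table leaves {5, 6}.
Enumerating the assignments across these blanks that avoid any round or table repeat gives 2 completions.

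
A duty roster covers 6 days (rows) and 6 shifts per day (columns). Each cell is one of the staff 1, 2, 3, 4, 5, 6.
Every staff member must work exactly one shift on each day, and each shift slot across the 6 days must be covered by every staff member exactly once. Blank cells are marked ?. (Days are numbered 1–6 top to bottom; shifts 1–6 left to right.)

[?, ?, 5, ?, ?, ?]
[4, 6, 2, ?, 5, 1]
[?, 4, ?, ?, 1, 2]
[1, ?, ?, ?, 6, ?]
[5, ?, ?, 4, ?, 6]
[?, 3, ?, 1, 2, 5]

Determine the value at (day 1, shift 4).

Day 2, shift 4: day 2 has {1, 2, 4, 5, 6} and shift 4 has {1, 4}, leaving only 3.
Day 5, shift 5: day 5 has {4, 5, 6} and shift 5 has {1, 2, 5, 6}, leaving only 3.
Day 1, shift 5: day 1 has {5} and shift 5 has {1, 2, 3, 5, 6}, leaving only 4.
Day 1, shift 6: day 1 has {4, 5} and shift 6 has {1, 2, 5, 6}, leaving only 3.
Day 4, shift 6: day 4 has {1, 6} and shift 6 has {1, 2, 3, 5, 6}, leaving only 4.
Day 4, shift 3: day 4 has {1, 4, 6} and shift 3 has {2, 5}, leaving only 3.
Day 3, shift 3: day 3 has {1, 2, 4} and shift 3 has {2, 3, 5}, leaving only 6.
Day 3, shift 1: day 3 has {1, 2, 4, 6} and shift 1 has {1, 4, 5}, leaving only 3.
Day 3, shift 4: day 3 has {1, 2, 3, 4, 6} and shift 4 has {1, 3, 4}, leaving only 5.
Day 4, shift 4: day 4 has {1, 3, 4, 6} and shift 4 has {1, 3, 4, 5}, leaving only 2.
Day 1 already has {3, 4, 5} and shift 4 already has {1, 2, 3, 4, 5}, so day 1, shift 4 must be 6.

6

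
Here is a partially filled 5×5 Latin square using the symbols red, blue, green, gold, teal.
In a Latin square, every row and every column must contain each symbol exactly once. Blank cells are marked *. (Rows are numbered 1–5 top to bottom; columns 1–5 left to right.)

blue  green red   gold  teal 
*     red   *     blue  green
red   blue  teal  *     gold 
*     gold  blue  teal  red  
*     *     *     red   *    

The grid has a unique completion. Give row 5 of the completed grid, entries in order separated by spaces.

Row 5, column 2: row 5 has {red} and column 2 has {red, blue, green, gold}, leaving only teal.
Row 5, column 5: row 5 has {red, teal} and column 5 has {red, green, gold, teal}, leaving only blue.
Row 2, column 3: row 2 has {red, blue, green} and column 3 has {red, blue, teal}, leaving only gold.
Row 5, column 3: row 5 has {red, blue, teal} and column 3 has {red, blue, gold, teal}, leaving only green.
Row 5, column 1: row 5 has {red, blue, green, teal} and column 1 has {red, blue}, leaving only gold.
So row 5 reads: gold teal green red blue.

gold teal green red blue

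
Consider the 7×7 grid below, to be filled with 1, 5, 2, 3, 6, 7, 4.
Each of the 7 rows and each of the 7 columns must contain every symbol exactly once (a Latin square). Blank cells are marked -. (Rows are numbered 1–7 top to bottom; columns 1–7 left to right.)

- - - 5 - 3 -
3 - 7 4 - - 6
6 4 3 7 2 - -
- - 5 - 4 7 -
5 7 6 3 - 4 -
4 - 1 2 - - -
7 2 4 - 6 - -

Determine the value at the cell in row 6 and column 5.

Row 1, column 3: row 1 has {5, 3} and column 3 has {1, 5, 3, 6, 7, 4}, leaving only 2.
Row 1, column 1: row 1 has {5, 2, 3} and column 1 has {5, 3, 6, 7, 4}, leaving only 1.
Row 1, column 2: row 1 has {1, 5, 2, 3} and column 2 has {2, 7, 4}, leaving only 6.
Row 1, column 5: row 1 has {1, 5, 2, 3, 6} and column 5 has {2, 6, 4}, leaving only 7.
Row 1, column 7: row 1 has {1, 5, 2, 3, 6, 7} and column 7 has {6}, leaving only 4.
Row 4, column 1: row 4 has {5, 7, 4} and column 1 has {1, 5, 3, 6, 7, 4}, leaving only 2.
Row 5, column 5: row 5 has {5, 3, 6, 7, 4} and column 5 has {2, 6, 7, 4}, leaving only 1.
Row 2, column 5: row 2 has {3, 6, 7, 4} and column 5 has {1, 2, 6, 7, 4}, leaving only 5.
Row 6 already has {1, 2, 4} and column 5 already has {1, 5, 2, 6, 7, 4}, so row 6, column 5 must be 3.

3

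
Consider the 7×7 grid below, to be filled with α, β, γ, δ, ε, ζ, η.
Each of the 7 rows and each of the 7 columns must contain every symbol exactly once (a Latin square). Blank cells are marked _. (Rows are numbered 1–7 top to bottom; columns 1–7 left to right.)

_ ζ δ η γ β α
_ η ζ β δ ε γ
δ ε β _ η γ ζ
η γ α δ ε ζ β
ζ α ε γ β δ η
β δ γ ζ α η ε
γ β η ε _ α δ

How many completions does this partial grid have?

1

Row 1, column 1: eliminating its row and column leaves {ε}.
Row 2, column 1: eliminating its row and column leaves {α}.
Row 3, column 4: eliminating its row and column leaves {α}.
Row 7, column 5: eliminating its row and column leaves {ζ}.
Only one assignment across all blanks avoids any row or column repeat, giving 1 completion.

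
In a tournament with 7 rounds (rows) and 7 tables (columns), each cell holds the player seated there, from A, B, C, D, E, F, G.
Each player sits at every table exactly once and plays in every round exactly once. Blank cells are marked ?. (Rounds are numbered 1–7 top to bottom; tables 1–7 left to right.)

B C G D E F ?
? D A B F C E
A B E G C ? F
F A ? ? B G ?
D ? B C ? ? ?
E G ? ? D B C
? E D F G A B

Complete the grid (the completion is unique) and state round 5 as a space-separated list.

Round 5, table 2: round 5 has {B, C, D} and table 2 has {A, B, C, D, E, G}, leaving only F.
Round 5, table 5: round 5 has {B, C, D, F} and table 5 has {B, C, D, E, F, G}, leaving only A.
Round 5, table 6: round 5 has {A, B, C, D, F} and table 6 has {A, B, C, F, G}, leaving only E.
Round 5, table 7: round 5 has {A, B, C, D, E, F} and table 7 has {B, C, E, F}, leaving only G.
So round 5 reads: D F B C A E G.

D F B C A E G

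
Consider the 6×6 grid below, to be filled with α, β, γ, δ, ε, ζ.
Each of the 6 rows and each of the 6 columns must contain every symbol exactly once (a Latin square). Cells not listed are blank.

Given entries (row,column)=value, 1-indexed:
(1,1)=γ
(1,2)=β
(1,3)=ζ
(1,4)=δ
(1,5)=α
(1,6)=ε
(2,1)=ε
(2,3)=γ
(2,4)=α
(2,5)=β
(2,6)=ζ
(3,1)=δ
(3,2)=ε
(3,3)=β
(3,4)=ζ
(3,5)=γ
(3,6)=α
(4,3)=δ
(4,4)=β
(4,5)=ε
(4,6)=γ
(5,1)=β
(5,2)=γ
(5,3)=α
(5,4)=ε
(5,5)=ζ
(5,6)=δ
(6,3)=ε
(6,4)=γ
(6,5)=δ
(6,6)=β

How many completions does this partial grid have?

2

Row 2, column 2: eliminating its row and column leaves {δ}.
Row 4, column 1: eliminating its row and column leaves {α, ζ}.
Row 4, column 2: eliminating its row and column leaves {α, ζ}.
Row 6, column 1: eliminating its row and column leaves {α, ζ}.
Row 6, column 2: eliminating its row and column leaves {α, ζ}.
Enumerating the assignments across these blanks that avoid any row or column repeat gives 2 completions.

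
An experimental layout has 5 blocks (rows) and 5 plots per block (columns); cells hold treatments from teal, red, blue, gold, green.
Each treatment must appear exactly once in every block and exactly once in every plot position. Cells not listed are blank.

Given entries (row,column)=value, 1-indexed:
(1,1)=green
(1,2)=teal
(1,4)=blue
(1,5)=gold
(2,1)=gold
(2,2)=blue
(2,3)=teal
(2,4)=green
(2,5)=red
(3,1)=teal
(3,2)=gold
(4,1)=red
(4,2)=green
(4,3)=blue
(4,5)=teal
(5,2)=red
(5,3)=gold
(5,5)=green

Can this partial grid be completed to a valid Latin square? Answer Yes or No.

Yes

No block or plot among the givens repeats a symbol, and propagating forced cells runs into no contradiction.
One valid completion exists (for instance, green teal red blue gold / gold blue teal green red / teal gold green red blue / red green blue gold teal / blue red gold teal green).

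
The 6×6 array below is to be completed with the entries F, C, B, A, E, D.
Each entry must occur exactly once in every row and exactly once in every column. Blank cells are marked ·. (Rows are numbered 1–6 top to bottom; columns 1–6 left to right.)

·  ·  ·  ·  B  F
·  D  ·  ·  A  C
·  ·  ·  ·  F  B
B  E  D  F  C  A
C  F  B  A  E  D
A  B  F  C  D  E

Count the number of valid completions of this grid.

4

Row 1, column 1: eliminating its row and column leaves {E, D}.
Row 1, column 2: eliminating its row and column leaves {C, A}.
Row 1, column 3: eliminating its row and column leaves {C, A, E}.
Row 1, column 4: eliminating its row and column leaves {E, D}.
Row 2, column 1: eliminating its row and column leaves {F, E}.
Row 2, column 3: eliminating its row and column leaves {E}.
Row 2, column 4: eliminating its row and column leaves {B, E}.
Row 3, column 1: eliminating its row and column leaves {E, D}.
Row 3, column 2: eliminating its row and column leaves {C, A}.
Row 3, column 3: eliminating its row and column leaves {C, A, E}.
Row 3, column 4: eliminating its row and column leaves {E, D}.
Enumerating the assignments across these blanks that avoid any row or column repeat gives 4 completions.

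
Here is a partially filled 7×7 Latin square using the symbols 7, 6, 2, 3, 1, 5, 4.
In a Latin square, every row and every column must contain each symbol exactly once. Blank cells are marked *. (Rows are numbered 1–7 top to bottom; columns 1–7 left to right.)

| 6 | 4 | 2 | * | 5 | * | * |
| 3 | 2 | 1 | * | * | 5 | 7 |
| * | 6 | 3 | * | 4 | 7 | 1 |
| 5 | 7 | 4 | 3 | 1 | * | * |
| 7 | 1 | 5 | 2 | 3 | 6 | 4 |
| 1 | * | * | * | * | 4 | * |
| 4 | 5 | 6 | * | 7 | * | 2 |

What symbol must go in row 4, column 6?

2

Row 4 already has {7, 3, 1, 5, 4} and column 6 already has {7, 6, 5, 4}, so row 4, column 6 must be 2.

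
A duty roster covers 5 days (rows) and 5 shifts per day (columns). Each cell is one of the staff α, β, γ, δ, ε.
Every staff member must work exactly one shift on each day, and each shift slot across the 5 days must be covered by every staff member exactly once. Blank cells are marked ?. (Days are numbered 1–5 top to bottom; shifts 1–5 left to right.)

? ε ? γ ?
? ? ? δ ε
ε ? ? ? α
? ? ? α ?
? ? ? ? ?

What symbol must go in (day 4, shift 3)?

ε

Day 3, shift 4: day 3 has {α, ε} and shift 4 has {α, γ, δ}, leaving only β.
Day 5, shift 4: day 5 has {} and shift 4 has {α, β, γ, δ}, leaving only ε.
Day 4, shift 3 is narrowed to {β, γ, δ, ε}.
If it were β, propagating the remaining blanks reaches a contradiction.
If it were γ, propagating the remaining blanks reaches a contradiction.
If it were δ, propagating the remaining blanks reaches a contradiction.
So day 4, shift 3 must be ε.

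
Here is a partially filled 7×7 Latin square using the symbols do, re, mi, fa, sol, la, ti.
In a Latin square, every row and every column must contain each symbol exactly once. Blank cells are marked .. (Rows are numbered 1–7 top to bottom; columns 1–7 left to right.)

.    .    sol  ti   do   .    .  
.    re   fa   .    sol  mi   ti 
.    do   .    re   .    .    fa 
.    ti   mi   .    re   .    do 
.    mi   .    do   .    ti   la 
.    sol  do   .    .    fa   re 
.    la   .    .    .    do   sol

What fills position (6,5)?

Row 1, column 2: row 1 has {do, sol, ti} and column 2 has {do, re, mi, sol, la, ti}, leaving only fa.
Row 1, column 7: row 1 has {do, fa, sol, ti} and column 7 has {do, re, fa, sol, la, ti}, leaving only mi.
Row 2, column 4: row 2 has {re, mi, fa, sol, ti} and column 4 has {do, re, ti}, leaving only la.
Row 2, column 1: row 2 has {re, mi, fa, sol, la, ti} and column 1 has {}, leaving only do.
Row 5, column 3: row 5 has {do, mi, la, ti} and column 3 has {do, mi, fa, sol}, leaving only re.
Row 5, column 5: row 5 has {do, re, mi, la, ti} and column 5 has {do, re, sol}, leaving only fa.
Row 5, column 1: row 5 has {do, re, mi, fa, la, ti} and column 1 has {do}, leaving only sol.
Row 6, column 4: row 6 has {do, re, fa, sol} and column 4 has {do, re, la, ti}, leaving only mi.
Row 7, column 3: row 7 has {do, sol, la} and column 3 has {do, re, mi, fa, sol}, leaving only ti.
Row 3, column 3: row 3 has {do, re, fa} and column 3 has {do, re, mi, fa, sol, ti}, leaving only la.
Row 3, column 6: row 3 has {do, re, fa, la} and column 6 has {do, mi, fa, ti}, leaving only sol.
Row 4, column 6: row 4 has {do, re, mi, ti} and column 6 has {do, mi, fa, sol, ti}, leaving only la.
Row 1, column 6: row 1 has {do, mi, fa, sol, ti} and column 6 has {do, mi, fa, sol, la, ti}, leaving only re.
Row 1, column 1: row 1 has {do, re, mi, fa, sol, ti} and column 1 has {do, sol}, leaving only la.
Row 4, column 1: row 4 has {do, re, mi, la, ti} and column 1 has {do, sol, la}, leaving only fa.
Row 4, column 4: row 4 has {do, re, mi, fa, la, ti} and column 4 has {do, re, mi, la, ti}, leaving only sol.
Row 6, column 1: row 6 has {do, re, mi, fa, sol} and column 1 has {do, fa, sol, la}, leaving only ti.
Row 6 already has {do, re, mi, fa, sol, ti} and column 5 already has {do, re, fa, sol}, so row 6, column 5 must be la.

la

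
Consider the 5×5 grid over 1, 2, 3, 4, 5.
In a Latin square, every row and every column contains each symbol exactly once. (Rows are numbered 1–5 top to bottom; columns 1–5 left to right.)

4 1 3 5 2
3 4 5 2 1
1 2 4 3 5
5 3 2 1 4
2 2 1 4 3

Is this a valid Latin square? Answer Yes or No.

No

Row 5 contains 2 twice (at columns 1 and 2), so it is not a permutation.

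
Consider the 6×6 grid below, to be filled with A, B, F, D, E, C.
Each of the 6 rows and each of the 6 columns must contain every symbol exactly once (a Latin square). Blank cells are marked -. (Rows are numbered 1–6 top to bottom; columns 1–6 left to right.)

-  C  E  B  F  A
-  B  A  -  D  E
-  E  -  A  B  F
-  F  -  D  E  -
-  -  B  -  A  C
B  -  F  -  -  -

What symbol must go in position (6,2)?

A

Row 1, column 1: row 1 has {A, B, F, E, C} and column 1 has {B}, leaving only D.
Row 3, column 1: row 3 has {A, B, F, E} and column 1 has {B, D}, leaving only C.
Row 2, column 1: row 2 has {A, B, D, E} and column 1 has {B, D, C}, leaving only F.
Row 2, column 4: row 2 has {A, B, F, D, E} and column 4 has {A, B, D}, leaving only C.
Row 3, column 3: row 3 has {A, B, F, E, C} and column 3 has {A, B, F, E}, leaving only D.
Row 4, column 1: row 4 has {F, D, E} and column 1 has {B, F, D, C}, leaving only A.
Row 4, column 3: row 4 has {A, F, D, E} and column 3 has {A, B, F, D, E}, leaving only C.
Row 4, column 6: row 4 has {A, F, D, E, C} and column 6 has {A, F, E, C}, leaving only B.
Row 5, column 1: row 5 has {A, B, C} and column 1 has {A, B, F, D, C}, leaving only E.
Row 5, column 2: row 5 has {A, B, E, C} and column 2 has {B, F, E, C}, leaving only D.
Row 6 already has {B, F} and column 2 already has {B, F, D, E, C}, so row 6, column 2 must be A.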